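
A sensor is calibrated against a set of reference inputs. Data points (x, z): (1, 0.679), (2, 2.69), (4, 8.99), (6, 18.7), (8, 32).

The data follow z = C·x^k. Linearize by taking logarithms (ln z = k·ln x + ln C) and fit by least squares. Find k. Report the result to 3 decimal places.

k = 1.837

Taking logs, ln z = k·ln x + ln C, so regress ln z on ln x.
Σln x = 5.9506, Σ(ln x)² = 9.9367, Σln z = 9.1928, Σln x·ln z = 16.1844.
Normal system: [[9.9367, 5.9506]; [5.9506, 5]]·[k, ln C]ᵀ = [16.1844, 9.1928]ᵀ.
Solving (det = 14.2736): k = 1.83688, ln C = -0.34757.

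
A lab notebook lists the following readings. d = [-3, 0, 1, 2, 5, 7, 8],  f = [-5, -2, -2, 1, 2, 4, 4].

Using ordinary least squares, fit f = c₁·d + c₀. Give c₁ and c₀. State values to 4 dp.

The normal equations are: 152·c₁ + 20·c₀ = 85;  20·c₁ + 7·c₀ = 2.
Δ = 152·7 − 20² = 664.
c₁ = (85·7 − 20·2)/664 = 555/664; c₀ = (152·2 − 20·85)/664 = -349/166.

c₁ = 0.8358, c₀ = -2.1024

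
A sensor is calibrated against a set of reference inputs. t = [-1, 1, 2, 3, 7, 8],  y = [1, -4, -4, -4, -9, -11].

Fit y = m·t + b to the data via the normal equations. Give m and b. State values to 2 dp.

Compute the Gram sums: Σt·t = 128, Σt = 20, Σ1 = 6.
And Σt·y = -176, Σy = -31.
Normal equations: [[128, 20]; [20, 6]]·[m, b]ᵀ = [-176, -31]ᵀ.
Δ = 128·6 − 20² = 368.
m = ((-176)·6 − 20·(-31))/368 = -109/92; b = (128·(-31) − 20·(-176))/368 = -28/23.

m = -1.18, b = -1.22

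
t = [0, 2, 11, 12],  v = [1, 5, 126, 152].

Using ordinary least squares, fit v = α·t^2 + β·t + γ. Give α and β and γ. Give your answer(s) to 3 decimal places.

α = 1.089, β = -0.564, γ = 1.313

Compute the Gram sums: Σt^2·t^2 = 35393, Σt^2·t = 3067, Σt^2 = 269, Σt·t = 269, Σt = 25, Σ1 = 4.
Moment sums: Σt^2·v = 37154, Σt·v = 3220, Σv = 284.
So AᵀA·[α, β, γ]ᵀ = Aᵀv: [[35393, 3067, 269]; [3067, 269, 25]; [269, 25, 4]]·[α, β, γ]ᵀ = [37154, 3220, 284]ᵀ.
Inverting the 3×3 Gram matrix, [α, β, γ]ᵀ = [22195/20388, -11495/20388, 4463/3398]ᵀ.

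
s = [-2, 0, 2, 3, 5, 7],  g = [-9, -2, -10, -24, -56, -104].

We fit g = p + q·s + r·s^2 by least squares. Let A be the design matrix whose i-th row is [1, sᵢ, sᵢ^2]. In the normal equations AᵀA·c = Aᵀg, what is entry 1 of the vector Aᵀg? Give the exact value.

Entry 1 ↔ basis 1, so (Aᵀg)_{1} = Σᵢ gᵢ = (1)·(-9) + (1)·(-2) + (1)·(-10) + (1)·(-24) + (1)·(-56) + (1)·(-104) = -205.

-205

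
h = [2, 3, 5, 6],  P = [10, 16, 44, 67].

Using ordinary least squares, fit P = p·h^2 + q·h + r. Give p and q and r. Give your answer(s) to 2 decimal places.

Sums needed: Σh^2·h^2 = 2018, Σh^2·h = 376, Σh^2 = 74, Σh·h = 74, Σh = 16, Σ1 = 4.
Right-hand side: Σh^2·P = 3696, Σh·P = 690, ΣP = 137.
Normal equations: [[2018, 376, 74]; [376, 74, 16]; [74, 16, 4]]·[p, q, r]ᵀ = [3696, 690, 137]ᵀ.
Inverting the 3×3 Gram matrix, [p, q, r]ᵀ = [17/6, -127/15, 157/10]ᵀ.

p = 2.83, q = -8.47, r = 15.70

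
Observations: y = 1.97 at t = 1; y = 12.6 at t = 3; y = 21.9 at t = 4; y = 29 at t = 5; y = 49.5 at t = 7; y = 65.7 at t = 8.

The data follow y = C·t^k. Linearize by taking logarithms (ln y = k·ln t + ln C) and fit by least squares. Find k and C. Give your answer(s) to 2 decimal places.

k = 1.67, C = 2.00

Linearized form: ln y = k·ln t + ln C. From the 6 transformed points,
Σln t = 8.1197, Σ(ln t)² = 13.8297, Σln y = 17.7526, Σln t·ln y = 28.7773.
Equations: 13.8297·k + 8.1197·ln C = 28.7773;  8.1197·k + 6·ln C = 17.7526.
Solving (det = 17.0487): k = 1.67276, ln C = 0.69504, so C = exp(0.69504) = 2.00379.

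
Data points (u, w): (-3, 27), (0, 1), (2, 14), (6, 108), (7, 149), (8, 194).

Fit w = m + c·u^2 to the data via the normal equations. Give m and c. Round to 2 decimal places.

m = 0.82, c = 3.01

The normal system MᵀM·[m, c]ᵀ = Mᵀw is [[6, 162]; [162, 7890]]·[m, c]ᵀ = [493, 23904]ᵀ.
Determinant 6·7890 − 162² = 21096.
m = (493·7890 − 162·23904)/21096 = 2887/3516; c = (6·23904 − 162·493)/21096 = 3531/1172.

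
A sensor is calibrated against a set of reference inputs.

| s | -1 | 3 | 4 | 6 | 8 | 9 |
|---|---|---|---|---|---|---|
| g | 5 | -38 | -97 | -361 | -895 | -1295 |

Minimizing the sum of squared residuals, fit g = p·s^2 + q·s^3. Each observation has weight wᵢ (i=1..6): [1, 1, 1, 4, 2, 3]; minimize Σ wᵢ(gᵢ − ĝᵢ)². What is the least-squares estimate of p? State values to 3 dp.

p = 1.890

Entries of XᵀWX: Σwᵢ·s^2·s^2 = 33397, Σwᵢ·s^2·s^3 = 275053, Σwᵢ·s^3·s^3 = 2310061.
Moment sums: Σwᵢ·s^2·g = -483118, Σwᵢ·s^3·g = -4067788.
XᵀWX·[p, q]ᵀ = XᵀWg becomes [[33397, 275053]; [275053, 2310061]]·[p, q]ᵀ = [-483118, -4067788]ᵀ.
Determinant 33397·2310061 − 275053² = 1494954408.
p = ((-483118)·2310061 − 275053·(-4067788))/1494954408 = 470873761/249159068; q = (33397·(-4067788) − 275053·(-483118))/1494954408 = -494810097/249159068.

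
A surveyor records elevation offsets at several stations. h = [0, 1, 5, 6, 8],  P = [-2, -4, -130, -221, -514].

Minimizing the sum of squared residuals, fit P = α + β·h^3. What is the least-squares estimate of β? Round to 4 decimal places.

β = -0.9990

With design matrix A, AᵀA = [[5, 854]; [854, 324426]] and AᵀP = [-871, -327158]ᵀ.
Eliminating β: 324426·(row 1) − 854·(row 2) gives 892814·α = 324426·(-871) − 854·(-327158) = -3182114, so α = -122389/34339.
Then β = ((-327158) − 854·(-122389/34339))/324426 = -34306/34339.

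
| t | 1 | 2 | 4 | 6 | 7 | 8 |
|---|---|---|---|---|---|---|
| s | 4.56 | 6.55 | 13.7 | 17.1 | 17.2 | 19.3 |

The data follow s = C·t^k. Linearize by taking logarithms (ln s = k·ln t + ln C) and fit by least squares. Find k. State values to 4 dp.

Linearized form: ln s = k·ln t + ln C. From the 6 transformed points,
Sums: Σln t = 7.8966, Σ(ln t)² = 13.7233, Σln s = 14.6583, Σln t·ln s = 21.7095.
Normal system: [[13.7233, 7.8966]; [7.8966, 6]]·[k, ln C]ᵀ = [21.7095, 14.6583]ᵀ.
Slope k = (n·Σln t·ln s − Σln t·Σln s)/(n·Σ(ln t)² − (Σln t)²) = (6·21.7095 − 7.8966·14.6583)/19.9843 = 0.72592; ln C = (Σln s − k·Σln t)/n = 1.48767.

k = 0.7259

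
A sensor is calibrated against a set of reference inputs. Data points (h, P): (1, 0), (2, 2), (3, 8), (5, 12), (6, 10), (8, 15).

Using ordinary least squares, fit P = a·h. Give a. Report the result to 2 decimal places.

From the data, Σh·h = 139.
For MᵀP: Σh·P = 268.
Normal equations: [[139]]·[a]ᵀ = [268]ᵀ.
a = 268/139 = 1.92806.

a = 1.93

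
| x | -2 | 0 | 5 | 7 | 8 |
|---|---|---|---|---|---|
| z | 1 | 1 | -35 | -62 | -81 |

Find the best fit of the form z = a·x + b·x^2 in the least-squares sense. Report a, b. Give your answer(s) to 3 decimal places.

a = -2.156, b = -0.980

From the data, Σx·x = 142, Σx·x^2 = 972, Σx^2·x^2 = 7138.
And Σx·z = -1259, Σx^2·z = -9093.
Δ = 142·7138 − 972² = 68812.
a = ((-1259)·7138 − 972·(-9093))/68812 = -74173/34406; b = (142·(-9093) − 972·(-1259))/68812 = -33729/34406.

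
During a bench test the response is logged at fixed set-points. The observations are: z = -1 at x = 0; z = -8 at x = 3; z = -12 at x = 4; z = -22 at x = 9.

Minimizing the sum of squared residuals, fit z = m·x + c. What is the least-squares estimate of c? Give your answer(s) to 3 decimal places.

c = -1.417

Setting ∂/∂m … = 0 gives: 106·m + 16·c = -270;  16·m + 4·c = -43.
(Σx·x = 106, Σx = 16, Σ1 = 4, Σx·z = -270, Σz = -43.)
Δ = 106·4 − 16² = 168.
m = ((-270)·4 − 16·(-43))/168 = -7/3; c = (106·(-43) − 16·(-270))/168 = -17/12.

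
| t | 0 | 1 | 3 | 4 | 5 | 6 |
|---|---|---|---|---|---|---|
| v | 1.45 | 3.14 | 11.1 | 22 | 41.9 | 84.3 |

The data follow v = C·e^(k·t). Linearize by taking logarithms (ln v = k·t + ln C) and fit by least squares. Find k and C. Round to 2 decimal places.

k = 0.67, C = 1.51

Taking logs, ln v = k·t + ln C, so regress ln v on t.
AᵀA = [[87.0000, 19.0000]; [19.0000, 6]], rhs = [66.0119, 15.1834]ᵀ  (here Σt = 19.0000, Σ(t)² = 87.0000, Σln v = 15.1834, Σt·ln v = 66.0119).
Solving (det = 161.0000): k = 0.66824, ln C = 0.41449, so C = exp(0.41449) = 1.51359.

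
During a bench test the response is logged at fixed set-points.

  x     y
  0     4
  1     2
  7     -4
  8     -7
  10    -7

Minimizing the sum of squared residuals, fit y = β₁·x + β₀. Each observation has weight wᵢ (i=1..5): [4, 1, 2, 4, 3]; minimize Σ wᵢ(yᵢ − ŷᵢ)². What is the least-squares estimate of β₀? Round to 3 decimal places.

The normal system AᵀWA·[β₁, β₀]ᵀ = AᵀWy is [[655, 77]; [77, 14]]·[β₁, β₀]ᵀ = [-488, -39]ᵀ.
Δ = 655·14 − 77² = 3241.
β₁ = ((-488)·14 − 77·(-39))/3241 = -547/463; β₀ = (655·(-39) − 77·(-488))/3241 = 12031/3241.

β₀ = 3.712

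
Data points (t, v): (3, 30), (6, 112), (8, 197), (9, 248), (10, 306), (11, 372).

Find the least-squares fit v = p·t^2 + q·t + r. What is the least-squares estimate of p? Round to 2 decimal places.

Setting ∂/∂p … = 0 gives: 36675·p + 3815·q + 411·r = 112610;  3815·p + 411·q + 47·r = 11722;  411·p + 47·q + 6·r = 1265.
Solving the 3×3 system (Gaussian elimination) gives p = 2019/649, q = -602/649, r = 5.

p = 3.11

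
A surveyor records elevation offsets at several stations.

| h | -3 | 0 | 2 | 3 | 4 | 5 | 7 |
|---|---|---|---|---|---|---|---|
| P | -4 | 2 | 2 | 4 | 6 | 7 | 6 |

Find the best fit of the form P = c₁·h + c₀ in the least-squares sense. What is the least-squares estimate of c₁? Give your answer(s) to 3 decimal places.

c₁ = 1.063

Compute the Gram sums: Σh·h = 112, Σh = 18, Σ1 = 7.
And Σh·P = 129, ΣP = 23.
So XᵀX·[c₁, c₀]ᵀ = XᵀP: [[112, 18]; [18, 7]]·[c₁, c₀]ᵀ = [129, 23]ᵀ.
Determinant 112·7 − 18² = 460.
c₁ = (129·7 − 18·23)/460 = 489/460; c₀ = (112·23 − 18·129)/460 = 127/230.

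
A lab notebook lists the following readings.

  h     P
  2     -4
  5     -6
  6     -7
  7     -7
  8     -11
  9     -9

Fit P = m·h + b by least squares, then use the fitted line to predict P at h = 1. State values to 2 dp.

P̂ = -2.86

With design matrix X, XᵀX = [[259, 37]; [37, 6]] and XᵀP = [-298, -44]ᵀ.
Determinant 259·6 − 37² = 185.
m = ((-298)·6 − 37·(-44))/185 = -32/37; b = (259·(-44) − 37·(-298))/185 = -2.
At h = 1: P̂ = (-32/37)·(1) + (-2)·(1) = -106/37.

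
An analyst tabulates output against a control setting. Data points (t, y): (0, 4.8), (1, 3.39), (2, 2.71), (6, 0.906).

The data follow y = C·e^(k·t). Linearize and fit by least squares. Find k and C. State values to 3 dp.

Linearized form: ln y = k·t + ln C. From the 4 transformed points,
XᵀX = [[41.0000, 9.0000]; [9.0000, 4]], rhs = [2.6224, 3.6877]ᵀ  (here Σt = 9.0000, Σ(t)² = 41.0000, Σln y = 3.6877, Σt·ln y = 2.6224).
Solving (det = 83.0000): k = -0.27349, ln C = 1.53726, so C = exp(1.53726) = 4.65185.

k = -0.273, C = 4.652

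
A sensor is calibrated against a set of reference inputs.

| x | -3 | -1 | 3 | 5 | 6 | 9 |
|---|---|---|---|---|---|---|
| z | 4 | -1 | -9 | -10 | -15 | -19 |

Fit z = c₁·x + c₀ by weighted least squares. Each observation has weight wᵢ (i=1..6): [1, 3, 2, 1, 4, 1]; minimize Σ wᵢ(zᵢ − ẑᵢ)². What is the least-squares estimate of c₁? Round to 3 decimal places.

AᵀWA·[c₁, c₀]ᵀ = AᵀWz reads: 280·c₁ + 38·c₀ = -644;  38·c₁ + 12·c₀ = -106.
Δ = 280·12 − 38² = 1916.
c₁ = ((-644)·12 − 38·(-106))/1916 = -925/479; c₀ = (280·(-106) − 38·(-644))/1916 = -1302/479.

c₁ = -1.931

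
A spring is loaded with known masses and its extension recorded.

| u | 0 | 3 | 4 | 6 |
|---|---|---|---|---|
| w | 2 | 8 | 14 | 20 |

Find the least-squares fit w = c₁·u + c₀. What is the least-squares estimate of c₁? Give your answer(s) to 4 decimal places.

Entries of AᵀA: Σu·u = 61, Σu = 13, Σ1 = 4.
Moment sums: Σu·w = 200, Σw = 44.
Determinant 61·4 − 13² = 75.
c₁ = (200·4 − 13·44)/75 = 76/25; c₀ = (61·44 − 13·200)/75 = 28/25.

c₁ = 3.0400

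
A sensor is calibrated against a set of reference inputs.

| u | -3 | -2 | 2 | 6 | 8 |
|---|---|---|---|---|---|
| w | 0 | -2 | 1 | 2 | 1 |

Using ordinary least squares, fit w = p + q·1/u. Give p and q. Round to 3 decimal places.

Setting ∂/∂p … = 0 gives: 5·p + (-1/24)·q = 2;  (-1/24)·p + (377/576)·q = 47/24.
(Σ1 = 5, Σ1/u = -1/24, Σ1/u·1/u = 377/576, Σw = 2, Σ1/u·w = 47/24.)
Eliminating q: (377/576)·(row 1) − (-1/24)·(row 2) gives (157/48)·p = (377/576)·2 − (-1/24)·(47/24) = 89/64, so p = 267/628.
Then q = ((47/24) − (-1/24)·(267/628))/(377/576) = 474/157.

p = 0.425, q = 3.019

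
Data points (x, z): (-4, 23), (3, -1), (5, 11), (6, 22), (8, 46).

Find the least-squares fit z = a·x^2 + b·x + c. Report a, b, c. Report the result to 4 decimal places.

AᵀA·[a, b, c]ᵀ = Aᵀz reads: 6354·a + 816·b + 150·c = 4370;  816·a + 150·b + 18·c = 460;  150·a + 18·b + 5·c = 101.
(Σx^2·x^2 = 6354, Σx^2·x = 816, Σx^2 = 150, Σx·x = 150, Σx = 18, Σ1 = 5, Σx^2·z = 4370, Σx·z = 460, Σz = 101.)
Row-reducing yields a = 36484/34077, b = -79631/34077, c = -39831/11359.

a = 1.0706, b = -2.3368, c = -3.5066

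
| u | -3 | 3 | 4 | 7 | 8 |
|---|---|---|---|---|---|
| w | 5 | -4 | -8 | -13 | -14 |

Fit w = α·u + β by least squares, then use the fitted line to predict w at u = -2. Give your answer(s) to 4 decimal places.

Normal-equation sums: Σu·u = 147, Σu = 19, Σ1 = 5.
Right-hand side: Σu·w = -262, Σw = -34.
So MᵀM·[α, β]ᵀ = Mᵀw: [[147, 19]; [19, 5]]·[α, β]ᵀ = [-262, -34]ᵀ.
Eliminating β: 5·(row 1) − 19·(row 2) gives 374·α = 5·(-262) − 19·(-34) = -664, so α = -332/187.
Then β = ((-34) − 19·(-332/187))/5 = -10/187.
At u = -2: ŵ = (-332/187)·(-2) + (-10/187)·(1) = 654/187.

ŵ = 3.4973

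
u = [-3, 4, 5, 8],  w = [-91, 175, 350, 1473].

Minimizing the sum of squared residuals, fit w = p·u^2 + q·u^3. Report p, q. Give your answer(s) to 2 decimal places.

p = -1.08, q = 3.01

Compute the Gram sums: Σu^2·u^2 = 5058, Σu^2·u^3 = 36674, Σu^3·u^3 = 282594.
And Σu^2·w = 105003, Σu^3·w = 811583.
Determinant 5058·282594 − 36674² = 84378176.
p = (105003·282594 − 36674·811583)/84378176 = -11347145/10547272; q = (5058·811583 − 36674·105003)/84378176 = 31763349/10547272.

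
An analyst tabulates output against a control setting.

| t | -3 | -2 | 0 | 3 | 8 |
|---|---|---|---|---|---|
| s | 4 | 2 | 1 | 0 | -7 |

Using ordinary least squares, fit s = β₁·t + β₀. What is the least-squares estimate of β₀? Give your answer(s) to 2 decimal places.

β₀ = 1.10

Entries of MᵀM: Σt·t = 86, Σt = 6, Σ1 = 5.
And Σt·s = -72, Σs = 0.
Δ = 86·5 − 6² = 394.
β₁ = ((-72)·5 − 6·0)/394 = -180/197; β₀ = (86·0 − 6·(-72))/394 = 216/197.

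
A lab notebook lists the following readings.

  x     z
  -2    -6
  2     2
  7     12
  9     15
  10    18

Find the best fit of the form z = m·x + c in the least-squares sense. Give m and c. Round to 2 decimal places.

Normal-equation sums: Σx·x = 238, Σx = 26, Σ1 = 5.
Moment sums: Σx·z = 415, Σz = 41.
Normal equations: [[238, 26]; [26, 5]]·[m, c]ᵀ = [415, 41]ᵀ.
det = 238·5 − 26² = 514.
m = (415·5 − 26·41)/514 = 1009/514; c = (238·41 − 26·415)/514 = -516/257.

m = 1.96, c = -2.01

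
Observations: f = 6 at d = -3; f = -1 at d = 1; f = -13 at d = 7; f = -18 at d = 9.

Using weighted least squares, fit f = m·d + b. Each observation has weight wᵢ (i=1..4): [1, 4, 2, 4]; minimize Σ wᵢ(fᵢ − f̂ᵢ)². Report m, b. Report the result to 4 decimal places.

With design matrix A, AᵀWA = [[435, 51]; [51, 11]] and AᵀWf = [-852, -96]ᵀ.
Determinant 435·11 − 51² = 2184.
m = ((-852)·11 − 51·(-96))/2184 = -373/182; b = (435·(-96) − 51·(-852))/2184 = 141/182.

m = -2.0495, b = 0.7747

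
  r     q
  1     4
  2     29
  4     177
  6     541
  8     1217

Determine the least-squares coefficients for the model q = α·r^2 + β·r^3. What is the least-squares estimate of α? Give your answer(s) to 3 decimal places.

AᵀA·[α, β]ᵀ = Aᵀq reads: 5665·α + 41601·β = 100316;  41601·α + 312961·β = 751524.
(Σr^2·r^2 = 5665, Σr^2·r^3 = 41601, Σr^3·r^3 = 312961, Σr^2·q = 100316, Σr^3·q = 751524.)
Determinant 5665·312961 − 41601² = 42280864.
α = (100316·312961 − 41601·751524)/42280864 = 16355719/5285108; β = (5665·751524 − 41601·100316)/42280864 = 10517193/5285108.

α = 3.095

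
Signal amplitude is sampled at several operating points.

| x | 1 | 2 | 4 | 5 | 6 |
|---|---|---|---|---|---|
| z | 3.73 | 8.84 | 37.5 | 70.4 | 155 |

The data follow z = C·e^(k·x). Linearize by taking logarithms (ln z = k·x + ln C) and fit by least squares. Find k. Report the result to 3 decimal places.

Taking logs, ln z = k·x + ln C, so regress ln z on x.
Σx = 18.0000, Σ(x)² = 82.0000, Σln z = 16.4177, Σx·ln z = 71.7039.
Normal system: [[82.0000, 18.0000]; [18.0000, 5]]·[k, ln C]ᵀ = [71.7039, 16.4177]ᵀ.
Δ = 82.0000·5 − (18.0000)² = 86.0000; k = (71.7039·5 − 18.0000·16.4177)/86.0000 = 0.73258, ln C = (82.0000·16.4177 − 18.0000·71.7039)/86.0000 = 0.64626.

k = 0.733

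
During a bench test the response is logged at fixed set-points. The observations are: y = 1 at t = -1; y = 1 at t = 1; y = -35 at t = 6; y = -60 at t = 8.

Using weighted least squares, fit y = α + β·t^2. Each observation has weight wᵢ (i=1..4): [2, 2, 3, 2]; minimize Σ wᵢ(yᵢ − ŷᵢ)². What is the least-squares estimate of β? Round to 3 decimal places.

β = -0.979

Normal-equation sums: Σwᵢ·1 = 9, Σwᵢ·t^2 = 240, Σwᵢ·t^2·t^2 = 12084.
Right-hand side: Σwᵢ·y = -221, Σwᵢ·t^2·y = -11456.
Determinant 9·12084 − 240² = 51156.
α = ((-221)·12084 − 240·(-11456))/51156 = 313/203; β = (9·(-11456) − 240·(-221))/51156 = -596/609.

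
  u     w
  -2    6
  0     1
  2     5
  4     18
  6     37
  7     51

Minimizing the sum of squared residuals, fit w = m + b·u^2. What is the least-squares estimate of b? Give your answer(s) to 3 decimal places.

b = 1.007

Setting ∂/∂m … = 0 gives: 6·m + 109·b = 118;  109·m + 3985·b = 4163.
(Σ1 = 6, Σu^2 = 109, Σu^2·u^2 = 3985, Σw = 118, Σu^2·w = 4163.)
Determinant 6·3985 − 109² = 12029.
m = (118·3985 − 109·4163)/12029 = 16463/12029; b = (6·4163 − 109·118)/12029 = 12116/12029.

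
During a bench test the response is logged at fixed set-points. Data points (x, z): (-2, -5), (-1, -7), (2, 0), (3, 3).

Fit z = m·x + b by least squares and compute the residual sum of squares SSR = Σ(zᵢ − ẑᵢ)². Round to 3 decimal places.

SSR = 8.029

Sums needed: Σx·x = 18, Σx = 2, Σ1 = 4.
For Aᵀz: Σx·z = 26, Σz = -9.
So AᵀA·[m, b]ᵀ = Aᵀz: [[18, 2]; [2, 4]]·[m, b]ᵀ = [26, -9]ᵀ.
Eliminating b: 4·(row 1) − 2·(row 2) gives 68·m = 4·26 − 2·(-9) = 122, so m = 61/34.
Then b = ((-9) − 2·(61/34))/4 = -107/34.
Residuals: 59/34, -35/17, -15/34, 13/17; SSR = 273/34.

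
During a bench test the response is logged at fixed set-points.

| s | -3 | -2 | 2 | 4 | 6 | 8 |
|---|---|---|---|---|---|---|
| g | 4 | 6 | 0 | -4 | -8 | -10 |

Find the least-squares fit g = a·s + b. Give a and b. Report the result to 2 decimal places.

a = -1.45, b = 1.61

With design matrix M, MᵀM = [[133, 15]; [15, 6]] and Mᵀg = [-168, -12]ᵀ.
Eliminating b: 6·(row 1) − 15·(row 2) gives 573·a = 6·(-168) − 15·(-12) = -828, so a = -276/191.
Then b = ((-12) − 15·(-276/191))/6 = 308/191.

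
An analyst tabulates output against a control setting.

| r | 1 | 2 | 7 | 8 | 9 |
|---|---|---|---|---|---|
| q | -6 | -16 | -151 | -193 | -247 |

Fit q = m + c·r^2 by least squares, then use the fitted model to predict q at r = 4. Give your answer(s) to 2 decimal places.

The normal equations are: 5·m + 199·c = -613;  199·m + 13075·c = -39828.
(Σ1 = 5, Σr^2 = 199, Σr^2·r^2 = 13075, Σq = -613, Σr^2·q = -39828.)
det = 5·13075 − 199² = 25774.
m = ((-613)·13075 − 199·(-39828))/25774 = -89203/25774; c = (5·(-39828) − 199·(-613))/25774 = -77153/25774.
At r = 4: q̂ = (-89203/25774)·(1) + (-77153/25774)·(16) = -189093/3682.

q̂ = -51.36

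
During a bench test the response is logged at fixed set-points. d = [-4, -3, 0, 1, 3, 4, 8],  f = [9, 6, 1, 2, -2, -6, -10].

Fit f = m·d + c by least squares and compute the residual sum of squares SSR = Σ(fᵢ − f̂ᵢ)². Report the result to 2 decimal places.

The normal equations are: 115·m + 9·c = -162;  9·m + 7·c = 0.
Determinant 115·7 − 9² = 724.
m = ((-162)·7 − 9·0)/724 = -567/362; c = (115·0 − 9·(-162))/724 = 729/362.
Residuals: 261/362, -129/181, -367/362, 281/181, 124/181, -633/362, 187/362; SSR = 1495/181.

SSR = 8.26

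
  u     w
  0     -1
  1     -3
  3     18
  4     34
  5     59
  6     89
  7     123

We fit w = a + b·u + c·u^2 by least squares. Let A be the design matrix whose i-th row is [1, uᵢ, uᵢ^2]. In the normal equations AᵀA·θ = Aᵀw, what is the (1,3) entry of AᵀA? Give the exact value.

136

Row 1 ↔ basis 1, column 3 ↔ basis u^2, so (AᵀA)_{1,3} = Σᵢ u^2 = (1)·(0) + (1)·(1) + (1)·(9) + (1)·(16) + (1)·(25) + (1)·(36) + (1)·(49) = 136.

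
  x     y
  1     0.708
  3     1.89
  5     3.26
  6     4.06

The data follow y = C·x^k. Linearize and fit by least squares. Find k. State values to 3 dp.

k = 0.966

With ln yᵢ as the transformed response and ln xᵢ as the regressor:
Over the data: Σln x = 4.4998, Σ(ln x)² = 7.0076, Σln y = 2.8742, Σln x·ln y = 5.1119.
Normal system: [[7.0076, 4.4998]; [4.4998, 4]]·[k, ln C]ᵀ = [5.1119, 2.8742]ᵀ.
Δ = 7.0076·4 − (4.4998)² = 7.7823; k = (5.1119·4 − 4.4998·2.8742)/7.7823 = 0.96555, ln C = (7.0076·2.8742 − 4.4998·5.1119)/7.7823 = -0.36765.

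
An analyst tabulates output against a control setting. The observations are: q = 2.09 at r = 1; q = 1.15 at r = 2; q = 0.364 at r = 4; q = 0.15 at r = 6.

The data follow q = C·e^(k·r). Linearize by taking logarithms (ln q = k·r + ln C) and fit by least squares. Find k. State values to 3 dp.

Taking logs, ln q = k·r + ln C, so regress ln q on r.
Σr = 13.0000, Σ(r)² = 57.0000, Σln q = -2.0308, Σr·ln q = -14.4084.
Equations: 57.0000·k + 13.0000·ln C = -14.4084;  13.0000·k + 4·ln C = -2.0308.
Δ = 57.0000·4 − (13.0000)² = 59.0000; k = (-14.4084·4 − 13.0000·-2.0308)/59.0000 = -0.52938, ln C = (57.0000·-2.0308 − 13.0000·-14.4084)/59.0000 = 1.21279.

k = -0.529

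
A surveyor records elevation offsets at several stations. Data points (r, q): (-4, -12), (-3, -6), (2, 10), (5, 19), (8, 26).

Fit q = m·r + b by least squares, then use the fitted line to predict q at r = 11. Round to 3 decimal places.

From the data, Σr·r = 118, Σr = 8, Σ1 = 5.
And Σr·q = 389, Σq = 37.
Determinant 118·5 − 8² = 526.
m = (389·5 − 8·37)/526 = 1649/526; b = (118·37 − 8·389)/526 = 627/263.
At r = 11: q̂ = (1649/526)·(11) + (627/263)·(1) = 19393/526.

q̂ = 36.869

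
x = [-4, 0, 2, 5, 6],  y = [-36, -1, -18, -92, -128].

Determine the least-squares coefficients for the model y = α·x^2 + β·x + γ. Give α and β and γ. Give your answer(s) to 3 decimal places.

Compute the Gram sums: Σx^2·x^2 = 2193, Σx^2·x = 285, Σx^2 = 81, Σx·x = 81, Σx = 9, Σ1 = 5.
Moment sums: Σx^2·y = -7556, Σx·y = -1120, Σy = -275.
Normal equations: [[2193, 285, 81]; [285, 81, 9]; [81, 9, 5]]·[α, β, γ]ᵀ = [-7556, -1120, -275]ᵀ.
Solving the 3×3 system (Gaussian elimination) gives α = -47477/15708, β = -49517/15708, γ = -947/2618.

α = -3.022, β = -3.152, γ = -0.362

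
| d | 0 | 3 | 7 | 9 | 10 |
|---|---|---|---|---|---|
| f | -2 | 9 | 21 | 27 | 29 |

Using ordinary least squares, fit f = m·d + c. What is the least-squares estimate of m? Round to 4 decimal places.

m = 3.1045

Sums needed: Σd·d = 239, Σd = 29, Σ1 = 5.
And Σd·f = 707, Σf = 84.
Eliminating c: 5·(row 1) − 29·(row 2) gives 354·m = 5·707 − 29·84 = 1099, so m = 1099/354.
Then c = (84 − 29·(1099/354))/5 = -427/354.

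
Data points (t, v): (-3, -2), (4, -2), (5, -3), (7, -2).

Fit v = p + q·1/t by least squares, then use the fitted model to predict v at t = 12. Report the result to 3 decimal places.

v̂ = -2.261

Setting ∂/∂p … = 0 gives: 4·p + (109/420)·q = -9;  (109/420)·p + (41281/176400)·q = -151/210.
Δ = 4·(41281/176400) − (109/420)² = 17027/19600.
p = ((-9)·(41281/176400) − (109/420)·(-151/210))/(17027/19600) = -338611/153243; q = (4·(-151/210) − (109/420)·(-9))/(17027/19600) = -31780/51081.
At t = 12: v̂ = (-338611/153243)·(1) + (-31780/51081)·(1/12) = -346556/153243.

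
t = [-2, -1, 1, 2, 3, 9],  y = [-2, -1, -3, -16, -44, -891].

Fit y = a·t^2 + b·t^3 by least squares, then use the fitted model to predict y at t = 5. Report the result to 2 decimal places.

Forming MᵀM = [[6676, 59292]; [59292, 532300]] and Mᵀy = [-72643, -650841]ᵀ gives MᵀM·[a, b]ᵀ = Mᵀy.
Δ = 6676·532300 − 59292² = 38093536.
a = ((-72643)·532300 − 59292·(-650841))/38093536 = -9775541/4761692; b = (6676·(-650841) − 59292·(-72643))/38093536 = -1183305/1190423.
At t = 5: ŷ = (-9775541/4761692)·(25) + (-1183305/1190423)·(125) = -836041025/4761692.

ŷ = -175.58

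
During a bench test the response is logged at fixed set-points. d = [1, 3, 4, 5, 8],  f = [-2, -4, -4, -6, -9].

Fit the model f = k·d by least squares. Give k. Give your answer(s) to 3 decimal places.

Forming AᵀA = [[115]] and Aᵀf = [-132]ᵀ gives AᵀA·[k]ᵀ = Aᵀf.
k = (-132)/115 = -1.14783.

k = -1.148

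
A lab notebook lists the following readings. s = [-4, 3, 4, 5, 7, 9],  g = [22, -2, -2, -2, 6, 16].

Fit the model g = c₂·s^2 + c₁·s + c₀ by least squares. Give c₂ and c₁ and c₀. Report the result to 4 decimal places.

With design matrix A, AᵀA = [[10180, 1224, 196]; [1224, 196, 24]; [196, 24, 6]] and Aᵀg = [1842, 74, 38]ᵀ.
Row-reducing yields c₂ = 7079/13810, c₁ = -209597/69050, c₀ = 59734/34525.

c₂ = 0.5126, c₁ = -3.0354, c₀ = 1.7302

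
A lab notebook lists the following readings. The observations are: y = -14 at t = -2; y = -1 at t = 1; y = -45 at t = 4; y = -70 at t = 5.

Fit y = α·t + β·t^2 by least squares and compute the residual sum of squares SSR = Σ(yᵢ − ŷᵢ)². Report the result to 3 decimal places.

SSR = 1.749

Forming XᵀX = [[46, 182]; [182, 898]] and Xᵀy = [-503, -2527]ᵀ gives XᵀX·[α, β]ᵀ = Xᵀy.
Eliminating β: 898·(row 1) − 182·(row 2) gives 8184·α = 898·(-503) − 182·(-2527) = 8220, so α = 685/682.
Then β = ((-2527) − 182·(685/682))/898 = -1029/341.
Residuals: 27/341, 691/682, -251/341, 285/682; SSR = 1193/682.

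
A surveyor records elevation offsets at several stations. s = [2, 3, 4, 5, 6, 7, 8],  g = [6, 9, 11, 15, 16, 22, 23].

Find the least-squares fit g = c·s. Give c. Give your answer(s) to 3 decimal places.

c = 2.916

Setting ∂/∂c … = 0 gives: 203·c = 592.
(Σs·s = 203, Σs·g = 592.)
c = 592/203 = 2.91626.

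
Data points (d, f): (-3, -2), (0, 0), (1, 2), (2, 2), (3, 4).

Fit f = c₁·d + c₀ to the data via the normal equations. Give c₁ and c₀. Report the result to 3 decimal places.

c₁ = 0.962, c₀ = 0.623

Compute the Gram sums: Σd·d = 23, Σd = 3, Σ1 = 5.
Moment sums: Σd·f = 24, Σf = 6.
Determinant 23·5 − 3² = 106.
c₁ = (24·5 − 3·6)/106 = 51/53; c₀ = (23·6 − 3·24)/106 = 33/53.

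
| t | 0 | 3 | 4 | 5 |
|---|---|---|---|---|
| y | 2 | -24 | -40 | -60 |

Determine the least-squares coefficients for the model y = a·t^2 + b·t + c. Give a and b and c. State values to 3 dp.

a = -1.873, b = -3.028, c = 1.994

From the data, Σt^2·t^2 = 962, Σt^2·t = 216, Σt^2 = 50, Σt·t = 50, Σt = 12, Σ1 = 4.
For Aᵀy: Σt^2·y = -2356, Σt·y = -532, Σy = -122.
Solving the 3×3 system (Gaussian elimination) gives a = -339/181, b = -548/181, c = 361/181.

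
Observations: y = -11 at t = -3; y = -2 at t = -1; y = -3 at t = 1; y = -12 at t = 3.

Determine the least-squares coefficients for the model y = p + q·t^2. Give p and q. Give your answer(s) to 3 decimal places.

Compute the Gram sums: Σ1 = 4, Σt^2 = 20, Σt^2·t^2 = 164.
Moment sums: Σy = -28, Σt^2·y = -212.
Normal equations: [[4, 20]; [20, 164]]·[p, q]ᵀ = [-28, -212]ᵀ.
Δ = 4·164 − 20² = 256.
p = ((-28)·164 − 20·(-212))/256 = -11/8; q = (4·(-212) − 20·(-28))/256 = -9/8.

p = -1.375, q = -1.125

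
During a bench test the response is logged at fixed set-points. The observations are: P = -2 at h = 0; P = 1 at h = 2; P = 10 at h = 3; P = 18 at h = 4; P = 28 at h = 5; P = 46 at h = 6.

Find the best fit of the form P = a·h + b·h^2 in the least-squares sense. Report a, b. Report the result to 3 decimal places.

With design matrix M, MᵀM = [[90, 440]; [440, 2274]] and MᵀP = [520, 2738]ᵀ.
det = 90·2274 − 440² = 11060.
a = (520·2274 − 440·2738)/11060 = -1112/553; b = (90·2738 − 440·520)/11060 = 881/553.

a = -2.011, b = 1.593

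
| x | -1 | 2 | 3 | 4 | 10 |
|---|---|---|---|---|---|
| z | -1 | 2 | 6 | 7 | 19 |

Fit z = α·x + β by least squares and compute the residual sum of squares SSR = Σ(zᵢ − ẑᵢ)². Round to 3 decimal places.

The normal equations are: 130·α + 18·β = 241;  18·α + 5·β = 33.
(Σx·x = 130, Σx = 18, Σ1 = 5, Σx·z = 241, Σz = 33.)
Determinant 130·5 − 18² = 326.
α = (241·5 − 18·33)/326 = 611/326; β = (130·33 − 18·241)/326 = -24/163.
Residuals: 333/326, -261/163, 171/326, -57/163, 66/163; SSR = 1359/326.

SSR = 4.169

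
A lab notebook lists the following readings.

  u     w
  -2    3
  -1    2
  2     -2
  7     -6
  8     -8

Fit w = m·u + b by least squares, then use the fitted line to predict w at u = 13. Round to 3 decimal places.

Sums needed: Σu·u = 122, Σu = 14, Σ1 = 5.
For Aᵀw: Σu·w = -118, Σw = -11.
Eliminating b: 5·(row 1) − 14·(row 2) gives 414·m = 5·(-118) − 14·(-11) = -436, so m = -218/207.
Then b = ((-11) − 14·(-218/207))/5 = 155/207.
At u = 13: ŵ = (-218/207)·(13) + (155/207)·(1) = -893/69.

ŵ = -12.942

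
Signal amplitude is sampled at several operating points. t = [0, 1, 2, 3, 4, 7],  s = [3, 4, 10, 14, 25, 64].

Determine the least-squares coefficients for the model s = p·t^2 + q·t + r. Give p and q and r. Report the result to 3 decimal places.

p = 1.136, q = 0.809, r = 2.745

Setting ∂/∂p … = 0 gives: 2755·p + 443·q + 79·r = 3706;  443·p + 79·q + 17·r = 614;  79·p + 17·q + 6·r = 120.
(Σt^2·t^2 = 2755, Σt^2·t = 443, Σt^2 = 79, Σt·t = 79, Σt = 17, Σ1 = 6, Σt^2·s = 3706, Σt·s = 614, Σs = 120.)
Inverting the 3×3 Gram matrix, [p, q, r]ᵀ = [25/22, 89/110, 151/55]ᵀ.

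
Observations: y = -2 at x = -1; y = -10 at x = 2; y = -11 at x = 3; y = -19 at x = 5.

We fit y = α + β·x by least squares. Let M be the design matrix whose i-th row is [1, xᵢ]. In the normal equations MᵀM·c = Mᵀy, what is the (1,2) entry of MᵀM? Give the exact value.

Row 1 ↔ basis 1, column 2 ↔ basis x, so (MᵀM)_{1,2} = Σᵢ x = (1)·(-1) + (1)·(2) + (1)·(3) + (1)·(5) = 9.

9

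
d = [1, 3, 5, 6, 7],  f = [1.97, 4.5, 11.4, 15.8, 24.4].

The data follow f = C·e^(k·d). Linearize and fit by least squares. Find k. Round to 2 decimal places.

Linearized form: ln f = k·d + ln C. From the 5 transformed points,
Sums: Σd = 22.0000, Σ(d)² = 120.0000, Σln f = 10.5703, Σd·ln f = 56.2805.
Normal system: [[120.0000, 22.0000]; [22.0000, 5]]·[k, ln C]ᵀ = [56.2805, 10.5703]ᵀ.
Slope k = (n·Σd·ln f − Σd·Σln f)/(n·Σ(d)² − (Σd)²) = (5·56.2805 − 22.0000·10.5703)/116.0000 = 0.42117; ln C = (Σln f − k·Σd)/n = 0.26093.

k = 0.42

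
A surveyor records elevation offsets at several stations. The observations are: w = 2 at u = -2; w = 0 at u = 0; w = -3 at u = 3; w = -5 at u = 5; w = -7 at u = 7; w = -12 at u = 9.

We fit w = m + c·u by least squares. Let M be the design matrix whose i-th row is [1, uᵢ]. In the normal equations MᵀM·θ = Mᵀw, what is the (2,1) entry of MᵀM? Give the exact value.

Row 2 ↔ basis u, column 1 ↔ basis 1, so (MᵀM)_{2,1} = Σᵢ u = (-2)·(1) + (0)·(1) + (3)·(1) + (5)·(1) + (7)·(1) + (9)·(1) = 22.

22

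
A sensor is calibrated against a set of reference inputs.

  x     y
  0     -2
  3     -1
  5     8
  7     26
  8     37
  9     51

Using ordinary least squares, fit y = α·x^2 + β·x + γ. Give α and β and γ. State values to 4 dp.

α = 0.9495, β = -2.6927, γ = -1.8847

Entries of MᵀM: Σx^2·x^2 = 13764, Σx^2·x = 1736, Σx^2 = 228, Σx·x = 228, Σx = 32, Σ1 = 6.
For Mᵀy: Σx^2·y = 7964, Σx·y = 974, Σy = 119.
So MᵀM·[α, β, γ]ᵀ = Mᵀy: [[13764, 1736, 228]; [1736, 228, 32]; [228, 32, 6]]·[α, β, γ]ᵀ = [7964, 974, 119]ᵀ.
Inverting the 3×3 Gram matrix, [α, β, γ]ᵀ = [2611/2750, -1481/550, -5183/2750]ᵀ.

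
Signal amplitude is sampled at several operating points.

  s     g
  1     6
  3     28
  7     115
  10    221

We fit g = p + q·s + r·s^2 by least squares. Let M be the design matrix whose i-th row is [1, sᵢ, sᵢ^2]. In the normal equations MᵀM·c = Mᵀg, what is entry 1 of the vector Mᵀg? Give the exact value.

370

Entry 1 ↔ basis 1, so (Mᵀg)_{1} = Σᵢ gᵢ = (1)·(6) + (1)·(28) + (1)·(115) + (1)·(221) = 370.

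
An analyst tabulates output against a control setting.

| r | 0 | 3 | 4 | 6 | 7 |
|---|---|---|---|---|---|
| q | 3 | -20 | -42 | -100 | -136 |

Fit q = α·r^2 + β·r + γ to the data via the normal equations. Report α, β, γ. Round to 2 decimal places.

The normal equations are: 4034·α + 650·β + 110·γ = -11116;  650·α + 110·β + 20·γ = -1780;  110·α + 20·β + 5·γ = -295.
Inverting the 3×3 Gram matrix, [α, β, γ]ᵀ = [-71/24, 17/24, 13/4]ᵀ.

α = -2.96, β = 0.71, γ = 3.25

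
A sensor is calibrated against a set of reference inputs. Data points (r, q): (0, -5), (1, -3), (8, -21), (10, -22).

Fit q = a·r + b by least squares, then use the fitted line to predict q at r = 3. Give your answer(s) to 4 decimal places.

Setting ∂/∂a … = 0 gives: 165·a + 19·b = -391;  19·a + 4·b = -51.
Δ = 165·4 − 19² = 299.
a = ((-391)·4 − 19·(-51))/299 = -595/299; b = (165·(-51) − 19·(-391))/299 = -986/299.
At r = 3: q̂ = (-595/299)·(3) + (-986/299)·(1) = -2771/299.

q̂ = -9.2676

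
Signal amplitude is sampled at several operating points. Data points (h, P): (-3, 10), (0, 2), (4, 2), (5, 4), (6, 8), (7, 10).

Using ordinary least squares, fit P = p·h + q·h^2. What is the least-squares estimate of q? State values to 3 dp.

With design matrix A, AᵀA = [[135, 721]; [721, 4659]] and AᵀP = [116, 1000]ᵀ.
Determinant 135·4659 − 721² = 109124.
p = (116·4659 − 721·1000)/109124 = -45139/27281; q = (135·1000 − 721·116)/109124 = 12841/27281.

q = 0.471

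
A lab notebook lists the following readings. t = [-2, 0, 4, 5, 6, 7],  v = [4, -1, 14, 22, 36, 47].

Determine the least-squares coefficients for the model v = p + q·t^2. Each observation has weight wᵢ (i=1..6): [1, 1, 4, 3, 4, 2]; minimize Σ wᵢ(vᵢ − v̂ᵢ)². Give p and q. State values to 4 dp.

With design matrix X, XᵀWX = [[15, 385]; [385, 12901]] and XᵀWv = [363, 12352]ᵀ.
Determinant 15·12901 − 385² = 45290.
p = (363·12901 − 385·12352)/45290 = -10351/6470; q = (15·12352 − 385·363)/45290 = 9105/9058.

p = -1.5998, q = 1.0052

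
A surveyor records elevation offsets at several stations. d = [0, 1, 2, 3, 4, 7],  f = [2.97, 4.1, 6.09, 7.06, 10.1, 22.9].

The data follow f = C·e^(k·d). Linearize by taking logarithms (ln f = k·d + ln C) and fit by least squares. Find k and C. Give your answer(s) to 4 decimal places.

k = 0.2884, C = 3.1064

Linearized form: ln f = k·d + ln C. From the 6 transformed points,
Σd = 17.0000, Σ(d)² = 79.0000, Σln f = 11.7043, Σd·ln f = 42.0557.
Equations: 79.0000·k + 17.0000·ln C = 42.0557;  17.0000·k + 6·ln C = 11.7043.
Solving (det = 185.0000): k = 0.28844, ln C = 1.13348, so C = exp(1.13348) = 3.10645.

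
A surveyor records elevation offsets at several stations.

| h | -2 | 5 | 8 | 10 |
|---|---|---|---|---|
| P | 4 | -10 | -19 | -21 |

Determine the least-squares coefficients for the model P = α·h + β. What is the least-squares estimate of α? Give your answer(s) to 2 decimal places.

Setting ∂/∂α … = 0 gives: 193·α + 21·β = -420;  21·α + 4·β = -46.
(Σh·h = 193, Σh = 21, Σ1 = 4, Σh·P = -420, ΣP = -46.)
Eliminating β: 4·(row 1) − 21·(row 2) gives 331·α = 4·(-420) − 21·(-46) = -714, so α = -714/331.
Then β = ((-46) − 21·(-714/331))/4 = -58/331.

α = -2.16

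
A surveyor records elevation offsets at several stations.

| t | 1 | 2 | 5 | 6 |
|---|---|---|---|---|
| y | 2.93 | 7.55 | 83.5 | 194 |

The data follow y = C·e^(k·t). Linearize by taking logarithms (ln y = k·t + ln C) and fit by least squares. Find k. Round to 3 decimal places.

k = 0.829

Linearized form: ln y = k·t + ln C. From the 4 transformed points,
Σt = 14.0000, Σ(t)² = 66.0000, Σln y = 12.7893, Σt·ln y = 58.8495.
Normal system: [[66.0000, 14.0000]; [14.0000, 4]]·[k, ln C]ᵀ = [58.8495, 12.7893]ᵀ.
Solving (det = 68.0000): k = 0.82865, ln C = 0.29703.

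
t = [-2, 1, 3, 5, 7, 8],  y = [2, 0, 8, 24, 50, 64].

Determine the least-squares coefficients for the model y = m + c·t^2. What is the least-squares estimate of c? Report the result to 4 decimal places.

The normal system MᵀM·[m, c]ᵀ = Mᵀy is [[6, 152]; [152, 7220]]·[m, c]ᵀ = [148, 7226]ᵀ.
Δ = 6·7220 − 152² = 20216.
m = (148·7220 − 152·7226)/20216 = -28/19; c = (6·7226 − 152·148)/20216 = 745/722.

c = 1.0319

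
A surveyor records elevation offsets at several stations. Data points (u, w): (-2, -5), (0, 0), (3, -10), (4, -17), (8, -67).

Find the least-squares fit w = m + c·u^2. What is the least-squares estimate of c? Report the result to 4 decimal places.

c = -1.0402

The normal equations are: 5·m + 93·c = -99;  93·m + 4449·c = -4670.
Eliminating c: 4449·(row 1) − 93·(row 2) gives 13596·m = 4449·(-99) − 93·(-4670) = -6141, so m = -2047/4532.
Then c = ((-4670) − 93·(-2047/4532))/4449 = -14143/13596.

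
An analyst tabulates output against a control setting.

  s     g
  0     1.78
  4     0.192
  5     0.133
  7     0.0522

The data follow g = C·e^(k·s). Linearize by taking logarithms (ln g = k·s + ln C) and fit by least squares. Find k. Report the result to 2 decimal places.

Let Y = ln g. Fitting Y = k·s + ln C by least squares:
Sums: Σs = 16.0000, Σ(s)² = 90.0000, Σln g = -6.0437, Σs·ln g = -37.3568.
Normal system: [[90.0000, 16.0000]; [16.0000, 4]]·[k, ln C]ᵀ = [-37.3568, -6.0437]ᵀ.
Δ = 90.0000·4 − (16.0000)² = 104.0000; k = (-37.3568·4 − 16.0000·-6.0437)/104.0000 = -0.50700, ln C = (90.0000·-6.0437 − 16.0000·-37.3568)/104.0000 = 0.51705.

k = -0.51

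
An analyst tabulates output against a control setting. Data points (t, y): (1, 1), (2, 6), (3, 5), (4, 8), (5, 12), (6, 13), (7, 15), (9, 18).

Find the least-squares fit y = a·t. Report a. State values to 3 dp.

a = 2.104

Entries of MᵀM: Σt·t = 221.
For Mᵀy: Σt·y = 465.
MᵀM·[a]ᵀ = Mᵀy becomes [[221]]·[a]ᵀ = [465]ᵀ.
a = 465/221 = 2.10407.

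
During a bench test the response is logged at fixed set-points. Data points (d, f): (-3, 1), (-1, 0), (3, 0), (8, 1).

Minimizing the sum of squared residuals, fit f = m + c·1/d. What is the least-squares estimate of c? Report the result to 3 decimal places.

From the data, Σ1 = 4, Σ1/d = -7/8, Σ1/d·1/d = 713/576.
For Xᵀf: Σf = 2, Σ1/d·f = -5/24.
XᵀX·[m, c]ᵀ = Xᵀf becomes [[4, -7/8]; [-7/8, 713/576]]·[m, c]ᵀ = [2, -5/24]ᵀ.
Δ = 4·(713/576) − (-7/8)² = 2411/576.
m = (2·(713/576) − (-7/8)·(-5/24))/(2411/576) = 1321/2411; c = (4·(-5/24) − (-7/8)·2)/(2411/576) = 528/2411.

c = 0.219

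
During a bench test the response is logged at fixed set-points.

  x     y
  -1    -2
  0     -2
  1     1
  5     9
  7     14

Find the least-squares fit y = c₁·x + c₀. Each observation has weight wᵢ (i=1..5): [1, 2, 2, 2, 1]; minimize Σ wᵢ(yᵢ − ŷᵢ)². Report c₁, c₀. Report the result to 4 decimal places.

c₁ = 2.0976, c₀ = -1.2195

Entries of MᵀWM: Σwᵢ·x·x = 102, Σwᵢ·x = 18, Σwᵢ·1 = 8.
Moment sums: Σwᵢ·x·y = 192, Σwᵢ·y = 28.
Normal equations: [[102, 18]; [18, 8]]·[c₁, c₀]ᵀ = [192, 28]ᵀ.
Eliminating c₀: 8·(row 1) − 18·(row 2) gives 492·c₁ = 8·192 − 18·28 = 1032, so c₁ = 86/41.
Then c₀ = (28 − 18·(86/41))/8 = -50/41.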